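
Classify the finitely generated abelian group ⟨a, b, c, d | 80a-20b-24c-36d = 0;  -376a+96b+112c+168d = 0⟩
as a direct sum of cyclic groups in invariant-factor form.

Answer: M ≅ ℤ^2 ⊕ ℤ/4 ⊕ ℤ/8

Derivation:
rank_ℚ(R)=2; free=4−2=2
SNF(R) diag = [4, 8] → torsion [4, 8]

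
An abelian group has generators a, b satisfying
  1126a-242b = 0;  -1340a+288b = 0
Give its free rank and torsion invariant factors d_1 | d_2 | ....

Answer: M ≅ ℤ/2 ⊕ ℤ/4

Derivation:
rank_ℚ(R)=2; free=2−2=0
SNF(R) diag = [2, 4] → torsion [2, 4]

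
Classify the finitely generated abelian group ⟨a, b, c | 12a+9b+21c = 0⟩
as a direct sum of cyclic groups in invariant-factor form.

rank_ℚ(R)=1; free=3−1=2
SNF(R) diag = [3] → torsion [3]

Answer: M ≅ ℤ^2 ⊕ ℤ/3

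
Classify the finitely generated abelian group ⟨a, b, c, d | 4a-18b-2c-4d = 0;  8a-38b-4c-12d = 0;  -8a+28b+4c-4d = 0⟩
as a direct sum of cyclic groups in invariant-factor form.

rank_ℚ(R)=3; free=4−3=1
SNF(R) diag = [2, 2, 4] → torsion [2, 2, 4]

Answer: M ≅ ℤ^1 ⊕ ℤ/2 ⊕ ℤ/2 ⊕ ℤ/4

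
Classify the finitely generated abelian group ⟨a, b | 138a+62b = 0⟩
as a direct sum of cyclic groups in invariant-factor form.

rank_ℚ(R)=1; free=2−1=1
SNF(R) diag = [2] → torsion [2]

Answer: M ≅ ℤ^1 ⊕ ℤ/2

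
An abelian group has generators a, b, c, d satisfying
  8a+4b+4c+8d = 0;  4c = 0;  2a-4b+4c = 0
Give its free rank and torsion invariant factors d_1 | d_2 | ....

rank_ℚ(R)=3; free=4−3=1
SNF(R) diag = [2, 4, 4] → torsion [2, 4, 4]

Answer: M ≅ ℤ^1 ⊕ ℤ/2 ⊕ ℤ/4 ⊕ ℤ/4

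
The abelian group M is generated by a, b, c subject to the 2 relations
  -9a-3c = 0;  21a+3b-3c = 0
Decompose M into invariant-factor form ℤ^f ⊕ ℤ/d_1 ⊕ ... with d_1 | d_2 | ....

Answer: M ≅ ℤ^1 ⊕ ℤ/3 ⊕ ℤ/3

Derivation:
rank_ℚ(R)=2; free=3−2=1
SNF(R) diag = [3, 3] → torsion [3, 3]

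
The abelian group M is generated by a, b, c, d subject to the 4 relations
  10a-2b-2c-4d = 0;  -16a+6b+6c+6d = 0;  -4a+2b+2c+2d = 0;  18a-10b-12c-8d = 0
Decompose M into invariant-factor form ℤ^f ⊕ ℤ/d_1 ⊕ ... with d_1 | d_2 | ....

Answer: M ≅ ℤ/2 ⊕ ℤ/2 ⊕ ℤ/2 ⊕ ℤ/4

Derivation:
rank_ℚ(R)=4; free=4−4=0
SNF(R) diag = [2, 2, 2, 4] → torsion [2, 2, 2, 4]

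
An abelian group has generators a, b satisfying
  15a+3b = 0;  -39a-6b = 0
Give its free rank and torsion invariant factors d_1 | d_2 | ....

rank_ℚ(R)=2; free=2−2=0
SNF(R) diag = [3, 9] → torsion [3, 9]

Answer: M ≅ ℤ/3 ⊕ ℤ/9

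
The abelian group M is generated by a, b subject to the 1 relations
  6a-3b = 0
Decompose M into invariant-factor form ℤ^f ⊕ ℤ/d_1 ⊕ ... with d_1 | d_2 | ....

Answer: M ≅ ℤ^1 ⊕ ℤ/3

Derivation:
rank_ℚ(R)=1; free=2−1=1
SNF(R) diag = [3] → torsion [3]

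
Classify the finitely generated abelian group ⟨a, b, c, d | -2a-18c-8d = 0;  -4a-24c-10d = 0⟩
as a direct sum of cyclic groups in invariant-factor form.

Answer: M ≅ ℤ^2 ⊕ ℤ/2 ⊕ ℤ/6

Derivation:
rank_ℚ(R)=2; free=4−2=2
SNF(R) diag = [2, 6] → torsion [2, 6]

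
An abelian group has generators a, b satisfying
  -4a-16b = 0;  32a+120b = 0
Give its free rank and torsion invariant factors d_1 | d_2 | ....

Answer: M ≅ ℤ/4 ⊕ ℤ/8

Derivation:
rank_ℚ(R)=2; free=2−2=0
SNF(R) diag = [4, 8] → torsion [4, 8]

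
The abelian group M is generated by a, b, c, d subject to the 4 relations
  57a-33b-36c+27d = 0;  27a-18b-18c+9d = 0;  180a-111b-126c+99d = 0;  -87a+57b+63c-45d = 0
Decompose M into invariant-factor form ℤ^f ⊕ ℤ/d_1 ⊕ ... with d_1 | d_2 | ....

rank_ℚ(R)=4; free=4−4=0
SNF(R) diag = [3, 3, 9, 9] → torsion [3, 3, 9, 9]

Answer: M ≅ ℤ/3 ⊕ ℤ/3 ⊕ ℤ/9 ⊕ ℤ/9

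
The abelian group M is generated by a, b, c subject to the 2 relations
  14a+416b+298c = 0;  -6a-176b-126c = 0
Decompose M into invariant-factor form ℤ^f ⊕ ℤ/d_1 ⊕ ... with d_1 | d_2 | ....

Answer: M ≅ ℤ^1 ⊕ ℤ/2 ⊕ ℤ/4

Derivation:
rank_ℚ(R)=2; free=3−2=1
SNF(R) diag = [2, 4] → torsion [2, 4]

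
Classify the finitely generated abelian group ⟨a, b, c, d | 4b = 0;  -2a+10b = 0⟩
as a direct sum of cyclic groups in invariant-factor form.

rank_ℚ(R)=2; free=4−2=2
SNF(R) diag = [2, 4] → torsion [2, 4]

Answer: M ≅ ℤ^2 ⊕ ℤ/2 ⊕ ℤ/4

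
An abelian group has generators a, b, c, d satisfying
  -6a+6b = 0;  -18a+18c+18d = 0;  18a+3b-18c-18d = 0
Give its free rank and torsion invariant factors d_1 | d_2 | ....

rank_ℚ(R)=3; free=4−3=1
SNF(R) diag = [3, 6, 18] → torsion [3, 6, 18]

Answer: M ≅ ℤ^1 ⊕ ℤ/3 ⊕ ℤ/6 ⊕ ℤ/18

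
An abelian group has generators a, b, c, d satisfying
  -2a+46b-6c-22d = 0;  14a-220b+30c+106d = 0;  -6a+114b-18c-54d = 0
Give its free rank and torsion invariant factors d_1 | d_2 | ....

Answer: M ≅ ℤ^1 ⊕ ℤ/2 ⊕ ℤ/6 ⊕ ℤ/12

Derivation:
rank_ℚ(R)=3; free=4−3=1
SNF(R) diag = [2, 6, 12] → torsion [2, 6, 12]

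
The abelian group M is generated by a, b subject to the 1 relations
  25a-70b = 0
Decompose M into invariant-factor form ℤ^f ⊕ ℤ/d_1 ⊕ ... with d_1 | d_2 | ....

rank_ℚ(R)=1; free=2−1=1
SNF(R) diag = [5] → torsion [5]

Answer: M ≅ ℤ^1 ⊕ ℤ/5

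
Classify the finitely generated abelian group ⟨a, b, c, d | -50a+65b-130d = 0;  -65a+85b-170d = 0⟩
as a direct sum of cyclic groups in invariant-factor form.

rank_ℚ(R)=2; free=4−2=2
SNF(R) diag = [5, 5] → torsion [5, 5]

Answer: M ≅ ℤ^2 ⊕ ℤ/5 ⊕ ℤ/5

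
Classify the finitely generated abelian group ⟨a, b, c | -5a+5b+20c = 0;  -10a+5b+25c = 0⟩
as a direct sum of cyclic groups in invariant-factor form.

rank_ℚ(R)=2; free=3−2=1
SNF(R) diag = [5, 5] → torsion [5, 5]

Answer: M ≅ ℤ^1 ⊕ ℤ/5 ⊕ ℤ/5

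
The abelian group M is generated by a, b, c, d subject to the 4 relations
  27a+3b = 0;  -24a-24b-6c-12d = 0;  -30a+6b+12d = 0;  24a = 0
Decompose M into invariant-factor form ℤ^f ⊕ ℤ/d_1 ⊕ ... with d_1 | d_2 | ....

Answer: M ≅ ℤ/3 ⊕ ℤ/6 ⊕ ℤ/12 ⊕ ℤ/24

Derivation:
rank_ℚ(R)=4; free=4−4=0
SNF(R) diag = [3, 6, 12, 24] → torsion [3, 6, 12, 24]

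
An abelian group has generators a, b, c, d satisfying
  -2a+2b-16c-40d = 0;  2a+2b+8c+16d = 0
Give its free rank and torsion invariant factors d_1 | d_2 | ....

rank_ℚ(R)=2; free=4−2=2
SNF(R) diag = [2, 4] → torsion [2, 4]

Answer: M ≅ ℤ^2 ⊕ ℤ/2 ⊕ ℤ/4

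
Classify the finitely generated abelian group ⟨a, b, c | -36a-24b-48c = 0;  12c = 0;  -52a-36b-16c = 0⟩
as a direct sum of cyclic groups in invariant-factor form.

Answer: M ≅ ℤ/4 ⊕ ℤ/12 ⊕ ℤ/12

Derivation:
rank_ℚ(R)=3; free=3−3=0
SNF(R) diag = [4, 12, 12] → torsion [4, 12, 12]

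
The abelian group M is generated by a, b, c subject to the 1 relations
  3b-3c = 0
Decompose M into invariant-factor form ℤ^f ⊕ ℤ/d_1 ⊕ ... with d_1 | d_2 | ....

Answer: M ≅ ℤ^2 ⊕ ℤ/3

Derivation:
rank_ℚ(R)=1; free=3−1=2
SNF(R) diag = [3] → torsion [3]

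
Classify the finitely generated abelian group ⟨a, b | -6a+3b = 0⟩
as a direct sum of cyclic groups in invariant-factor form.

rank_ℚ(R)=1; free=2−1=1
SNF(R) diag = [3] → torsion [3]

Answer: M ≅ ℤ^1 ⊕ ℤ/3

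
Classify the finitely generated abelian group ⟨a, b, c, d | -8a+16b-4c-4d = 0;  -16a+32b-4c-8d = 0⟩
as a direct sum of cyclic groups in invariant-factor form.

rank_ℚ(R)=2; free=4−2=2
SNF(R) diag = [4, 4] → torsion [4, 4]

Answer: M ≅ ℤ^2 ⊕ ℤ/4 ⊕ ℤ/4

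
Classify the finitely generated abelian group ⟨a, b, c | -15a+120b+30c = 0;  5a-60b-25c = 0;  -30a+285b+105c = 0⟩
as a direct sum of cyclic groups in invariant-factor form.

rank_ℚ(R)=3; free=3−3=0
SNF(R) diag = [5, 15, 45] → torsion [5, 15, 45]

Answer: M ≅ ℤ/5 ⊕ ℤ/15 ⊕ ℤ/45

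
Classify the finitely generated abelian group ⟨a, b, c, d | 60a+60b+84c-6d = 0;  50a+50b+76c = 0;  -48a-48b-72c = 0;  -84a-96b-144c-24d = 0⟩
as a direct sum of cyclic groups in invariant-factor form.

rank_ℚ(R)=4; free=4−4=0
SNF(R) diag = [2, 6, 12, 24] → torsion [2, 6, 12, 24]

Answer: M ≅ ℤ/2 ⊕ ℤ/6 ⊕ ℤ/12 ⊕ ℤ/24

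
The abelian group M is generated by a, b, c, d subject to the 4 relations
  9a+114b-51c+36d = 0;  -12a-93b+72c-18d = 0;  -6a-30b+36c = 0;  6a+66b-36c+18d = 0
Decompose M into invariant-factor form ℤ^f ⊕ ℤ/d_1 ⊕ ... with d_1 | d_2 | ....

rank_ℚ(R)=4; free=4−4=0
SNF(R) diag = [3, 3, 6, 18] → torsion [3, 3, 6, 18]

Answer: M ≅ ℤ/3 ⊕ ℤ/3 ⊕ ℤ/6 ⊕ ℤ/18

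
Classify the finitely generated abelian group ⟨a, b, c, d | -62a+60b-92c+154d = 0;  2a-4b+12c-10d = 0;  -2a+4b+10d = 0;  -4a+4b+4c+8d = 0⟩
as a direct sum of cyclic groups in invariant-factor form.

rank_ℚ(R)=4; free=4−4=0
SNF(R) diag = [2, 4, 12, 36] → torsion [2, 4, 12, 36]

Answer: M ≅ ℤ/2 ⊕ ℤ/4 ⊕ ℤ/12 ⊕ ℤ/36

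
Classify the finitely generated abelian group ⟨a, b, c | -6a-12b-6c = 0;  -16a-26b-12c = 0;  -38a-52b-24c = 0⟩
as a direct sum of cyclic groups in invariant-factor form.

Answer: M ≅ ℤ/2 ⊕ ℤ/6 ⊕ ℤ/6

Derivation:
rank_ℚ(R)=3; free=3−3=0
SNF(R) diag = [2, 6, 6] → torsion [2, 6, 6]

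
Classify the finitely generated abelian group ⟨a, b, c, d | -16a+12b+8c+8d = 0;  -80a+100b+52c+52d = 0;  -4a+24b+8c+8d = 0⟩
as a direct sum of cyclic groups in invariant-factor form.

rank_ℚ(R)=3; free=4−3=1
SNF(R) diag = [4, 4, 12] → torsion [4, 4, 12]

Answer: M ≅ ℤ^1 ⊕ ℤ/4 ⊕ ℤ/4 ⊕ ℤ/12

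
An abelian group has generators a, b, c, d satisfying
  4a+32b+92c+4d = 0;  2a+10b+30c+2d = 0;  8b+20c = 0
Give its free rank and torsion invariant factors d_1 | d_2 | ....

rank_ℚ(R)=3; free=4−3=1
SNF(R) diag = [2, 4, 4] → torsion [2, 4, 4]

Answer: M ≅ ℤ^1 ⊕ ℤ/2 ⊕ ℤ/4 ⊕ ℤ/4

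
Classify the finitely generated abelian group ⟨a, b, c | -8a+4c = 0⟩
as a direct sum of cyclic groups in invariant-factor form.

Answer: M ≅ ℤ^2 ⊕ ℤ/4

Derivation:
rank_ℚ(R)=1; free=3−1=2
SNF(R) diag = [4] → torsion [4]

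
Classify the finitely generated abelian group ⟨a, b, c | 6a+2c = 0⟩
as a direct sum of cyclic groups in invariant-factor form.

rank_ℚ(R)=1; free=3−1=2
SNF(R) diag = [2] → torsion [2]

Answer: M ≅ ℤ^2 ⊕ ℤ/2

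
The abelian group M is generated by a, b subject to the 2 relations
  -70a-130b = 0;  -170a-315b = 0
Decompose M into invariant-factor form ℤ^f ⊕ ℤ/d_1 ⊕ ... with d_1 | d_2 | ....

rank_ℚ(R)=2; free=2−2=0
SNF(R) diag = [5, 10] → torsion [5, 10]

Answer: M ≅ ℤ/5 ⊕ ℤ/10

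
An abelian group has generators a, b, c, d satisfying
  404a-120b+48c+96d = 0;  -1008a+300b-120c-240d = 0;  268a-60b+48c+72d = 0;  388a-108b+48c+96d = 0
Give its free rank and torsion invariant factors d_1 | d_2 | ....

Answer: M ≅ ℤ/4 ⊕ ℤ/12 ⊕ ℤ/24 ⊕ ℤ/24

Derivation:
rank_ℚ(R)=4; free=4−4=0
SNF(R) diag = [4, 12, 24, 24] → torsion [4, 12, 24, 24]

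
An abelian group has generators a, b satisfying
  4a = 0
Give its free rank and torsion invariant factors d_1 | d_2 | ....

Answer: M ≅ ℤ^1 ⊕ ℤ/4

Derivation:
rank_ℚ(R)=1; free=2−1=1
SNF(R) diag = [4] → torsion [4]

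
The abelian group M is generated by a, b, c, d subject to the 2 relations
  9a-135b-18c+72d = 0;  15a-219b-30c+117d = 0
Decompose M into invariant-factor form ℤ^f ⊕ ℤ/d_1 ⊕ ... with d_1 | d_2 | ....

Answer: M ≅ ℤ^2 ⊕ ℤ/3 ⊕ ℤ/9

Derivation:
rank_ℚ(R)=2; free=4−2=2
SNF(R) diag = [3, 9] → torsion [3, 9]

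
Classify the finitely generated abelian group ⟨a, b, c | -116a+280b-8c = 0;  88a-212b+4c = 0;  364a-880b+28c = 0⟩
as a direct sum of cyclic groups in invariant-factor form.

rank_ℚ(R)=3; free=3−3=0
SNF(R) diag = [4, 4, 12] → torsion [4, 4, 12]

Answer: M ≅ ℤ/4 ⊕ ℤ/4 ⊕ ℤ/12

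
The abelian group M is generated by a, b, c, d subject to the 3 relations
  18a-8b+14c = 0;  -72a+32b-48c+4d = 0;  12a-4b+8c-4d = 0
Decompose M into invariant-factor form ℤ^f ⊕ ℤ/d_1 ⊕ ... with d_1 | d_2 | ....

rank_ℚ(R)=3; free=4−3=1
SNF(R) diag = [2, 4, 12] → torsion [2, 4, 12]

Answer: M ≅ ℤ^1 ⊕ ℤ/2 ⊕ ℤ/4 ⊕ ℤ/12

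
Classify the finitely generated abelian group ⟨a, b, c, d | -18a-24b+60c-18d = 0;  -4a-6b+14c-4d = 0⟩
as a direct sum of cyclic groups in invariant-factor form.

Answer: M ≅ ℤ^2 ⊕ ℤ/2 ⊕ ℤ/6

Derivation:
rank_ℚ(R)=2; free=4−2=2
SNF(R) diag = [2, 6] → torsion [2, 6]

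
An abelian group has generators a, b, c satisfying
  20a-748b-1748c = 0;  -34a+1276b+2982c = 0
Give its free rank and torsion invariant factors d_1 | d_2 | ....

Answer: M ≅ ℤ^1 ⊕ ℤ/2 ⊕ ℤ/4

Derivation:
rank_ℚ(R)=2; free=3−2=1
SNF(R) diag = [2, 4] → torsion [2, 4]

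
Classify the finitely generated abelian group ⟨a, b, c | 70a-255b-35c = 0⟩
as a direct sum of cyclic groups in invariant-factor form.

rank_ℚ(R)=1; free=3−1=2
SNF(R) diag = [5] → torsion [5]

Answer: M ≅ ℤ^2 ⊕ ℤ/5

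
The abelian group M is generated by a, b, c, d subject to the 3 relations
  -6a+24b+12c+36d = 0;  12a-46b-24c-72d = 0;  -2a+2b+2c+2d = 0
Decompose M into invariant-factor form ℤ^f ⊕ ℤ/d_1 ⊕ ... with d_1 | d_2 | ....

Answer: M ≅ ℤ^1 ⊕ ℤ/2 ⊕ ℤ/2 ⊕ ℤ/6

Derivation:
rank_ℚ(R)=3; free=4−3=1
SNF(R) diag = [2, 2, 6] → torsion [2, 2, 6]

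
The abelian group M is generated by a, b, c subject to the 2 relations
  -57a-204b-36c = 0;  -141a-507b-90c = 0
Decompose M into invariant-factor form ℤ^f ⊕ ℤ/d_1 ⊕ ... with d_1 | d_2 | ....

rank_ℚ(R)=2; free=3−2=1
SNF(R) diag = [3, 9] → torsion [3, 9]

Answer: M ≅ ℤ^1 ⊕ ℤ/3 ⊕ ℤ/9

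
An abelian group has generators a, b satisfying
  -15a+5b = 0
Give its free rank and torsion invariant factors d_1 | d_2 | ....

Answer: M ≅ ℤ^1 ⊕ ℤ/5

Derivation:
rank_ℚ(R)=1; free=2−1=1
SNF(R) diag = [5] → torsion [5]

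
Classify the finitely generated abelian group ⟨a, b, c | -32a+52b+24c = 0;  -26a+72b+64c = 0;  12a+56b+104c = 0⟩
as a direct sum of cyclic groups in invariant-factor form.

rank_ℚ(R)=3; free=3−3=0
SNF(R) diag = [2, 4, 8] → torsion [2, 4, 8]

Answer: M ≅ ℤ/2 ⊕ ℤ/4 ⊕ ℤ/8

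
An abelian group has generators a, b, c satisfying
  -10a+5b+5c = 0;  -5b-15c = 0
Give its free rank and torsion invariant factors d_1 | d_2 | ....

Answer: M ≅ ℤ^1 ⊕ ℤ/5 ⊕ ℤ/10

Derivation:
rank_ℚ(R)=2; free=3−2=1
SNF(R) diag = [5, 10] → torsion [5, 10]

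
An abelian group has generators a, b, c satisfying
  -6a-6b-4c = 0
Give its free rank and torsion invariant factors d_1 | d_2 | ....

Answer: M ≅ ℤ^2 ⊕ ℤ/2

Derivation:
rank_ℚ(R)=1; free=3−1=2
SNF(R) diag = [2] → torsion [2]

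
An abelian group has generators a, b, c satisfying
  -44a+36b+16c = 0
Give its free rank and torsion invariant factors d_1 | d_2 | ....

rank_ℚ(R)=1; free=3−1=2
SNF(R) diag = [4] → torsion [4]

Answer: M ≅ ℤ^2 ⊕ ℤ/4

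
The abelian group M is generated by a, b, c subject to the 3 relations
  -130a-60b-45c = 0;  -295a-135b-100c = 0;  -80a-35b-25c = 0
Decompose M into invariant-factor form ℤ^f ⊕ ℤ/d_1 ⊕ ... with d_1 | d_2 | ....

Answer: M ≅ ℤ/5 ⊕ ℤ/5 ⊕ ℤ/5

Derivation:
rank_ℚ(R)=3; free=3−3=0
SNF(R) diag = [5, 5, 5] → torsion [5, 5, 5]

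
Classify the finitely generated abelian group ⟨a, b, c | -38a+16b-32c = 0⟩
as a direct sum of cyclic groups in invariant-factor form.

Answer: M ≅ ℤ^2 ⊕ ℤ/2

Derivation:
rank_ℚ(R)=1; free=3−1=2
SNF(R) diag = [2] → torsion [2]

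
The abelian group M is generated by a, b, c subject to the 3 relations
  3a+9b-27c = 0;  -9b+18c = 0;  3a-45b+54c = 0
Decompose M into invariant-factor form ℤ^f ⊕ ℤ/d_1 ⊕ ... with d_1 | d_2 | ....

Answer: M ≅ ℤ/3 ⊕ ℤ/9 ⊕ ℤ/27

Derivation:
rank_ℚ(R)=3; free=3−3=0
SNF(R) diag = [3, 9, 27] → torsion [3, 9, 27]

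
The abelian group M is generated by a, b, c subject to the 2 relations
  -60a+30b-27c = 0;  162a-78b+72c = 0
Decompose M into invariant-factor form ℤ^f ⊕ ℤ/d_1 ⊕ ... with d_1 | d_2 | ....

rank_ℚ(R)=2; free=3−2=1
SNF(R) diag = [3, 6] → torsion [3, 6]

Answer: M ≅ ℤ^1 ⊕ ℤ/3 ⊕ ℤ/6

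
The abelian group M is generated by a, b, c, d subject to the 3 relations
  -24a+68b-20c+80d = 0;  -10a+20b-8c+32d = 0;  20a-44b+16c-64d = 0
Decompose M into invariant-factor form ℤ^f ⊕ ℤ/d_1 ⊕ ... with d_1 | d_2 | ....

Answer: M ≅ ℤ^1 ⊕ ℤ/2 ⊕ ℤ/4 ⊕ ℤ/4

Derivation:
rank_ℚ(R)=3; free=4−3=1
SNF(R) diag = [2, 4, 4] → torsion [2, 4, 4]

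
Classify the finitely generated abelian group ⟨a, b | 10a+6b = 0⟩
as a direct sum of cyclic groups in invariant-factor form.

rank_ℚ(R)=1; free=2−1=1
SNF(R) diag = [2] → torsion [2]

Answer: M ≅ ℤ^1 ⊕ ℤ/2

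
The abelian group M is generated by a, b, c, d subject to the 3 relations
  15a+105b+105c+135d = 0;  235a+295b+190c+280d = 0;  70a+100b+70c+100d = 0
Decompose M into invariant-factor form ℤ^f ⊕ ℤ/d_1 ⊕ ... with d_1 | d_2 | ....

Answer: M ≅ ℤ^1 ⊕ ℤ/5 ⊕ ℤ/15 ⊕ ℤ/30

Derivation:
rank_ℚ(R)=3; free=4−3=1
SNF(R) diag = [5, 15, 30] → torsion [5, 15, 30]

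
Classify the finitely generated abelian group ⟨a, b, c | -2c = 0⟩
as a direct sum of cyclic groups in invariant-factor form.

Answer: M ≅ ℤ^2 ⊕ ℤ/2

Derivation:
rank_ℚ(R)=1; free=3−1=2
SNF(R) diag = [2] → torsion [2]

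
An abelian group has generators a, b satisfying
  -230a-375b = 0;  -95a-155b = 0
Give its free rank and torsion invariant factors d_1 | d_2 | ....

rank_ℚ(R)=2; free=2−2=0
SNF(R) diag = [5, 5] → torsion [5, 5]

Answer: M ≅ ℤ/5 ⊕ ℤ/5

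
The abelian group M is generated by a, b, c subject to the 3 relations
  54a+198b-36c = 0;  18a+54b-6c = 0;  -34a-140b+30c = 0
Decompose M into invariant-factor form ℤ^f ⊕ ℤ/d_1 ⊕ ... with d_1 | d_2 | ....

rank_ℚ(R)=3; free=3−3=0
SNF(R) diag = [2, 6, 18] → torsion [2, 6, 18]

Answer: M ≅ ℤ/2 ⊕ ℤ/6 ⊕ ℤ/18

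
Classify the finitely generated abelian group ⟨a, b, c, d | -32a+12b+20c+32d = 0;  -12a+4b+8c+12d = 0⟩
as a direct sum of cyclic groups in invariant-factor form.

rank_ℚ(R)=2; free=4−2=2
SNF(R) diag = [4, 4] → torsion [4, 4]

Answer: M ≅ ℤ^2 ⊕ ℤ/4 ⊕ ℤ/4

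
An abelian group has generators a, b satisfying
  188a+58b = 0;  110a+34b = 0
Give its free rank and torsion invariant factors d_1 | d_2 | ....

Answer: M ≅ ℤ/2 ⊕ ℤ/6

Derivation:
rank_ℚ(R)=2; free=2−2=0
SNF(R) diag = [2, 6] → torsion [2, 6]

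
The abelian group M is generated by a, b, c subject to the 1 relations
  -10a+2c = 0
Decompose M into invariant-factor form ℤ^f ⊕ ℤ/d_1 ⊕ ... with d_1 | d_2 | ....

rank_ℚ(R)=1; free=3−1=2
SNF(R) diag = [2] → torsion [2]

Answer: M ≅ ℤ^2 ⊕ ℤ/2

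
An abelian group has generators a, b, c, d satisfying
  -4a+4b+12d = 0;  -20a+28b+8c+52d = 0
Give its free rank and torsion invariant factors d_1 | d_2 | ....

Answer: M ≅ ℤ^2 ⊕ ℤ/4 ⊕ ℤ/8

Derivation:
rank_ℚ(R)=2; free=4−2=2
SNF(R) diag = [4, 8] → torsion [4, 8]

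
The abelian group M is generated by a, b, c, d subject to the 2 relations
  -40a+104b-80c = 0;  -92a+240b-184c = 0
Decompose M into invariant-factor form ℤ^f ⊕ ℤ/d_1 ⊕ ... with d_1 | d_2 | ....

Answer: M ≅ ℤ^2 ⊕ ℤ/4 ⊕ ℤ/8

Derivation:
rank_ℚ(R)=2; free=4−2=2
SNF(R) diag = [4, 8] → torsion [4, 8]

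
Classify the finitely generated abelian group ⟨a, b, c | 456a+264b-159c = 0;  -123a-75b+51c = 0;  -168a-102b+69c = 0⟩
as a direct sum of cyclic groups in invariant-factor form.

rank_ℚ(R)=3; free=3−3=0
SNF(R) diag = [3, 9, 18] → torsion [3, 9, 18]

Answer: M ≅ ℤ/3 ⊕ ℤ/9 ⊕ ℤ/18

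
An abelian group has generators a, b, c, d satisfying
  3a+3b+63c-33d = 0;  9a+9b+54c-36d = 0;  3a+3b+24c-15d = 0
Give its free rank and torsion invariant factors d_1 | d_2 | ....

Answer: M ≅ ℤ^1 ⊕ ℤ/3 ⊕ ℤ/3 ⊕ ℤ/9

Derivation:
rank_ℚ(R)=3; free=4−3=1
SNF(R) diag = [3, 3, 9] → torsion [3, 3, 9]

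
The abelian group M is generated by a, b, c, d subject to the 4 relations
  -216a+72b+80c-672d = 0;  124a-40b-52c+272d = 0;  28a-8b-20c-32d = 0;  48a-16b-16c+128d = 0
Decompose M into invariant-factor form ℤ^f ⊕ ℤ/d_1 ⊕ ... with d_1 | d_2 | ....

Answer: M ≅ ℤ/4 ⊕ ℤ/8 ⊕ ℤ/16 ⊕ ℤ/48

Derivation:
rank_ℚ(R)=4; free=4−4=0
SNF(R) diag = [4, 8, 16, 48] → torsion [4, 8, 16, 48]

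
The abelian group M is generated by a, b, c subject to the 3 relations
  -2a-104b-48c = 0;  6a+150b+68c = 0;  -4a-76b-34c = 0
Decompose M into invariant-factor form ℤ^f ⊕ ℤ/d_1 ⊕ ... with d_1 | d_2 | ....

Answer: M ≅ ℤ/2 ⊕ ℤ/2 ⊕ ℤ/6

Derivation:
rank_ℚ(R)=3; free=3−3=0
SNF(R) diag = [2, 2, 6] → torsion [2, 2, 6]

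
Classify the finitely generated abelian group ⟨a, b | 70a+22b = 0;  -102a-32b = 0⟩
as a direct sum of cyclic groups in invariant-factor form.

rank_ℚ(R)=2; free=2−2=0
SNF(R) diag = [2, 2] → torsion [2, 2]

Answer: M ≅ ℤ/2 ⊕ ℤ/2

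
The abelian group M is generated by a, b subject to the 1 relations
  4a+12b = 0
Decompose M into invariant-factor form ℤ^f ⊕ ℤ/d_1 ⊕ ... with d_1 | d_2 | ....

Answer: M ≅ ℤ^1 ⊕ ℤ/4

Derivation:
rank_ℚ(R)=1; free=2−1=1
SNF(R) diag = [4] → torsion [4]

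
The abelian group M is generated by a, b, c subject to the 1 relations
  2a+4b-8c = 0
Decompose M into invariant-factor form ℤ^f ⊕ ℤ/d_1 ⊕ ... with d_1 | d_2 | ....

Answer: M ≅ ℤ^2 ⊕ ℤ/2

Derivation:
rank_ℚ(R)=1; free=3−1=2
SNF(R) diag = [2] → torsion [2]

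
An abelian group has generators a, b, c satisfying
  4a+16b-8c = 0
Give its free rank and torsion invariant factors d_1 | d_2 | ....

Answer: M ≅ ℤ^2 ⊕ ℤ/4

Derivation:
rank_ℚ(R)=1; free=3−1=2
SNF(R) diag = [4] → torsion [4]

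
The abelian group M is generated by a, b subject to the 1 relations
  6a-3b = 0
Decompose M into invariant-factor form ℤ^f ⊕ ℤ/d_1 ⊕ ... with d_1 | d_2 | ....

rank_ℚ(R)=1; free=2−1=1
SNF(R) diag = [3] → torsion [3]

Answer: M ≅ ℤ^1 ⊕ ℤ/3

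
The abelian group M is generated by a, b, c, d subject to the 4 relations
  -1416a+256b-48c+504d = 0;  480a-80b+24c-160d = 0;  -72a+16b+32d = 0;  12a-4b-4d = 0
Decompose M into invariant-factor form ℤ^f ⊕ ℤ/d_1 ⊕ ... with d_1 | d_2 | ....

Answer: M ≅ ℤ/4 ⊕ ℤ/8 ⊕ ℤ/24 ⊕ ℤ/72

Derivation:
rank_ℚ(R)=4; free=4−4=0
SNF(R) diag = [4, 8, 24, 72] → torsion [4, 8, 24, 72]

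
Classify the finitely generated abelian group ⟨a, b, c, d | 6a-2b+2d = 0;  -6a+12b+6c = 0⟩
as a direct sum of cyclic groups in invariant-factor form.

rank_ℚ(R)=2; free=4−2=2
SNF(R) diag = [2, 6] → torsion [2, 6]

Answer: M ≅ ℤ^2 ⊕ ℤ/2 ⊕ ℤ/6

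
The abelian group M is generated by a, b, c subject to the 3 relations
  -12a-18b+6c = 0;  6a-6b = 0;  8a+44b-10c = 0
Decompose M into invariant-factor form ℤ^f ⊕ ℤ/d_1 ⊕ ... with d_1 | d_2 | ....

rank_ℚ(R)=3; free=3−3=0
SNF(R) diag = [2, 6, 6] → torsion [2, 6, 6]

Answer: M ≅ ℤ/2 ⊕ ℤ/6 ⊕ ℤ/6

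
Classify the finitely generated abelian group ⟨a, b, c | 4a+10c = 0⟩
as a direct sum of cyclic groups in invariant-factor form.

rank_ℚ(R)=1; free=3−1=2
SNF(R) diag = [2] → torsion [2]

Answer: M ≅ ℤ^2 ⊕ ℤ/2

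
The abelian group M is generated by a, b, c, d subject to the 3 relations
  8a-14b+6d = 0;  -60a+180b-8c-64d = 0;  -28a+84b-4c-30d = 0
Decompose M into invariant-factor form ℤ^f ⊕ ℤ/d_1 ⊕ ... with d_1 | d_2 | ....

rank_ℚ(R)=3; free=4−3=1
SNF(R) diag = [2, 2, 4] → torsion [2, 2, 4]

Answer: M ≅ ℤ^1 ⊕ ℤ/2 ⊕ ℤ/2 ⊕ ℤ/4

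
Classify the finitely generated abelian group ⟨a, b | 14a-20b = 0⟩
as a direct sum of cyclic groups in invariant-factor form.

rank_ℚ(R)=1; free=2−1=1
SNF(R) diag = [2] → torsion [2]

Answer: M ≅ ℤ^1 ⊕ ℤ/2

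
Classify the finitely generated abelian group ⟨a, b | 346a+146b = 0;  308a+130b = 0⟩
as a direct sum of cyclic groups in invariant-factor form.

rank_ℚ(R)=2; free=2−2=0
SNF(R) diag = [2, 6] → torsion [2, 6]

Answer: M ≅ ℤ/2 ⊕ ℤ/6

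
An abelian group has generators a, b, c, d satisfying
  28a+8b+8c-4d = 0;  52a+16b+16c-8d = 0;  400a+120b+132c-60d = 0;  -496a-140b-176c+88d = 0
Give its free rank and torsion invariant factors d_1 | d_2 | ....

Answer: M ≅ ℤ/4 ⊕ ℤ/4 ⊕ ℤ/12 ⊕ ℤ/36

Derivation:
rank_ℚ(R)=4; free=4−4=0
SNF(R) diag = [4, 4, 12, 36] → torsion [4, 4, 12, 36]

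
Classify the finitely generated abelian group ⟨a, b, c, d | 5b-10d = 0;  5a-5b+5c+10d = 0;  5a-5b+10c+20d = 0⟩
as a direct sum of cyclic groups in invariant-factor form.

Answer: M ≅ ℤ^1 ⊕ ℤ/5 ⊕ ℤ/5 ⊕ ℤ/5

Derivation:
rank_ℚ(R)=3; free=4−3=1
SNF(R) diag = [5, 5, 5] → torsion [5, 5, 5]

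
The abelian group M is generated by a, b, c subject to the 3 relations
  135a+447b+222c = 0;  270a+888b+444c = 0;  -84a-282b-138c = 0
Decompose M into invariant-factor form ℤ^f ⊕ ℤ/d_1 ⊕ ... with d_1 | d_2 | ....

Answer: M ≅ ℤ/3 ⊕ ℤ/6 ⊕ ℤ/6

Derivation:
rank_ℚ(R)=3; free=3−3=0
SNF(R) diag = [3, 6, 6] → torsion [3, 6, 6]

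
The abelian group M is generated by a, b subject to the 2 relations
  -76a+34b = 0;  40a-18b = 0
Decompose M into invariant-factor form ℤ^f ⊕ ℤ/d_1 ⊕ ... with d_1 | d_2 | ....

rank_ℚ(R)=2; free=2−2=0
SNF(R) diag = [2, 4] → torsion [2, 4]

Answer: M ≅ ℤ/2 ⊕ ℤ/4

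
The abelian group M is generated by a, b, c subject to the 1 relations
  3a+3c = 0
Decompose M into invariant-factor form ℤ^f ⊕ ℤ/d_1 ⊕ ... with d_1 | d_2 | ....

Answer: M ≅ ℤ^2 ⊕ ℤ/3

Derivation:
rank_ℚ(R)=1; free=3−1=2
SNF(R) diag = [3] → torsion [3]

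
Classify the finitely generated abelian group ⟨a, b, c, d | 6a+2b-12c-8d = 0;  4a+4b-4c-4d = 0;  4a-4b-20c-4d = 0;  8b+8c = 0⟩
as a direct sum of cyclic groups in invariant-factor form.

rank_ℚ(R)=4; free=4−4=0
SNF(R) diag = [2, 4, 8, 8] → torsion [2, 4, 8, 8]

Answer: M ≅ ℤ/2 ⊕ ℤ/4 ⊕ ℤ/8 ⊕ ℤ/8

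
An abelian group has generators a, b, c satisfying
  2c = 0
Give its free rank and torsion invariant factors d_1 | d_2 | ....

rank_ℚ(R)=1; free=3−1=2
SNF(R) diag = [2] → torsion [2]

Answer: M ≅ ℤ^2 ⊕ ℤ/2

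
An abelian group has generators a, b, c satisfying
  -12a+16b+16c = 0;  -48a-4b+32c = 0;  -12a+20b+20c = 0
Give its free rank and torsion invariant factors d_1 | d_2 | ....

Answer: M ≅ ℤ/4 ⊕ ℤ/12 ⊕ ℤ/36

Derivation:
rank_ℚ(R)=3; free=3−3=0
SNF(R) diag = [4, 12, 36] → torsion [4, 12, 36]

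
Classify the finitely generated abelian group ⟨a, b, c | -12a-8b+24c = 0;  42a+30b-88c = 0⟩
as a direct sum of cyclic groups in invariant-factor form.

rank_ℚ(R)=2; free=3−2=1
SNF(R) diag = [2, 4] → torsion [2, 4]

Answer: M ≅ ℤ^1 ⊕ ℤ/2 ⊕ ℤ/4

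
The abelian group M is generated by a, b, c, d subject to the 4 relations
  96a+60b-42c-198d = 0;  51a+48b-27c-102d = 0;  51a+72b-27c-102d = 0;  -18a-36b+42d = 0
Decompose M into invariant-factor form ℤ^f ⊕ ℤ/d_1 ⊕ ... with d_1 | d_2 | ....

rank_ℚ(R)=4; free=4−4=0
SNF(R) diag = [3, 6, 12, 24] → torsion [3, 6, 12, 24]

Answer: M ≅ ℤ/3 ⊕ ℤ/6 ⊕ ℤ/12 ⊕ ℤ/24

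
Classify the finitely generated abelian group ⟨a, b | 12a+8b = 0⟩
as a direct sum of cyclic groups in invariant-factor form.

Answer: M ≅ ℤ^1 ⊕ ℤ/4

Derivation:
rank_ℚ(R)=1; free=2−1=1
SNF(R) diag = [4] → torsion [4]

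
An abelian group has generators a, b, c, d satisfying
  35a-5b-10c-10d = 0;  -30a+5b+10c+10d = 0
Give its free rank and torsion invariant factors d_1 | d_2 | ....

Answer: M ≅ ℤ^2 ⊕ ℤ/5 ⊕ ℤ/5

Derivation:
rank_ℚ(R)=2; free=4−2=2
SNF(R) diag = [5, 5] → torsion [5, 5]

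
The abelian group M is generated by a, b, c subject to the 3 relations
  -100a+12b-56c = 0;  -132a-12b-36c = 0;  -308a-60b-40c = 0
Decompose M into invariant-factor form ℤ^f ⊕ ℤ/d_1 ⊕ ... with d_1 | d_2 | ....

Answer: M ≅ ℤ/4 ⊕ ℤ/12 ⊕ ℤ/24

Derivation:
rank_ℚ(R)=3; free=3−3=0
SNF(R) diag = [4, 12, 24] → torsion [4, 12, 24]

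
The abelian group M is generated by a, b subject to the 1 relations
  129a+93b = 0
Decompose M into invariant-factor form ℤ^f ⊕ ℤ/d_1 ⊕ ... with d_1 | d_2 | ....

Answer: M ≅ ℤ^1 ⊕ ℤ/3

Derivation:
rank_ℚ(R)=1; free=2−1=1
SNF(R) diag = [3] → torsion [3]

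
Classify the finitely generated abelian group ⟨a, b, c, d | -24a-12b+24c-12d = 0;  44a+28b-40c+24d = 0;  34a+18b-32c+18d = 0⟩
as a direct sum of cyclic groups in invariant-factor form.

rank_ℚ(R)=3; free=4−3=1
SNF(R) diag = [2, 4, 12] → torsion [2, 4, 12]

Answer: M ≅ ℤ^1 ⊕ ℤ/2 ⊕ ℤ/4 ⊕ ℤ/12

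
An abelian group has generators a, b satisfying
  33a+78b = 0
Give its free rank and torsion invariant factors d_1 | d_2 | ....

rank_ℚ(R)=1; free=2−1=1
SNF(R) diag = [3] → torsion [3]

Answer: M ≅ ℤ^1 ⊕ ℤ/3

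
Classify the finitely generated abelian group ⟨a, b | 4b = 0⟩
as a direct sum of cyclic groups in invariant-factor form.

Answer: M ≅ ℤ^1 ⊕ ℤ/4

Derivation:
rank_ℚ(R)=1; free=2−1=1
SNF(R) diag = [4] → torsion [4]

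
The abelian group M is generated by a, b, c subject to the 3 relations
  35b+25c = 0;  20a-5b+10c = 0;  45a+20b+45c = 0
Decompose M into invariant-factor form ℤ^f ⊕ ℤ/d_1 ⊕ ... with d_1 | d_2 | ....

Answer: M ≅ ℤ/5 ⊕ ℤ/5 ⊕ ℤ/5

Derivation:
rank_ℚ(R)=3; free=3−3=0
SNF(R) diag = [5, 5, 5] → torsion [5, 5, 5]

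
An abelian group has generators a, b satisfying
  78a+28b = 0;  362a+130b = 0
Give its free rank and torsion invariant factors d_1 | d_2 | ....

Answer: M ≅ ℤ/2 ⊕ ℤ/2

Derivation:
rank_ℚ(R)=2; free=2−2=0
SNF(R) diag = [2, 2] → torsion [2, 2]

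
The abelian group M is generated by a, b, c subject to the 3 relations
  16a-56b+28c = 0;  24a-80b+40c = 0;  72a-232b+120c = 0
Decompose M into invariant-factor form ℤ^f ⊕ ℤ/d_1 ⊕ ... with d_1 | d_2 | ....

rank_ℚ(R)=3; free=3−3=0
SNF(R) diag = [4, 8, 8] → torsion [4, 8, 8]

Answer: M ≅ ℤ/4 ⊕ ℤ/8 ⊕ ℤ/8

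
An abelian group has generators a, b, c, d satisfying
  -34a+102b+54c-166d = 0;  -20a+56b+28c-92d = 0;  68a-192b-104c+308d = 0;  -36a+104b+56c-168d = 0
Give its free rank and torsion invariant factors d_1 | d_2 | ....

rank_ℚ(R)=4; free=4−4=0
SNF(R) diag = [2, 4, 4, 12] → torsion [2, 4, 4, 12]

Answer: M ≅ ℤ/2 ⊕ ℤ/4 ⊕ ℤ/4 ⊕ ℤ/12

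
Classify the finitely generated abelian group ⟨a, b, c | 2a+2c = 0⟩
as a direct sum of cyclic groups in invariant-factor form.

Answer: M ≅ ℤ^2 ⊕ ℤ/2

Derivation:
rank_ℚ(R)=1; free=3−1=2
SNF(R) diag = [2] → torsion [2]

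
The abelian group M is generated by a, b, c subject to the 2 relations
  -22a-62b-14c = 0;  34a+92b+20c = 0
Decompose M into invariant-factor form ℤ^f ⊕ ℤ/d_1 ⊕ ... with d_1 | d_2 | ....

rank_ℚ(R)=2; free=3−2=1
SNF(R) diag = [2, 6] → torsion [2, 6]

Answer: M ≅ ℤ^1 ⊕ ℤ/2 ⊕ ℤ/6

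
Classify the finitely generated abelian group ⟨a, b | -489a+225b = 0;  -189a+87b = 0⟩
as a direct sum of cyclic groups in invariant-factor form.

rank_ℚ(R)=2; free=2−2=0
SNF(R) diag = [3, 6] → torsion [3, 6]

Answer: M ≅ ℤ/3 ⊕ ℤ/6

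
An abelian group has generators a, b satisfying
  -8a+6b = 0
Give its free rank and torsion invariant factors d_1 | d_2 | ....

rank_ℚ(R)=1; free=2−1=1
SNF(R) diag = [2] → torsion [2]

Answer: M ≅ ℤ^1 ⊕ ℤ/2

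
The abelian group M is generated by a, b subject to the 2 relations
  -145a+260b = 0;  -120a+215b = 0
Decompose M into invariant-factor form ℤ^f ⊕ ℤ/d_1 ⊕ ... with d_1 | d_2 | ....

Answer: M ≅ ℤ/5 ⊕ ℤ/5

Derivation:
rank_ℚ(R)=2; free=2−2=0
SNF(R) diag = [5, 5] → torsion [5, 5]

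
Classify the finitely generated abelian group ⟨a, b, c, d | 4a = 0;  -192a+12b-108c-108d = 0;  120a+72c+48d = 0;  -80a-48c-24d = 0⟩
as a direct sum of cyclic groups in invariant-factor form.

rank_ℚ(R)=4; free=4−4=0
SNF(R) diag = [4, 12, 24, 24] → torsion [4, 12, 24, 24]

Answer: M ≅ ℤ/4 ⊕ ℤ/12 ⊕ ℤ/24 ⊕ ℤ/24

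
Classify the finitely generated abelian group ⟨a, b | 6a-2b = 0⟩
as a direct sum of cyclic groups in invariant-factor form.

rank_ℚ(R)=1; free=2−1=1
SNF(R) diag = [2] → torsion [2]

Answer: M ≅ ℤ^1 ⊕ ℤ/2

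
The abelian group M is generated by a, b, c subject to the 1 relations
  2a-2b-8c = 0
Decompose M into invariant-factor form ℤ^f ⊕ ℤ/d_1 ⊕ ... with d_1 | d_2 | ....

Answer: M ≅ ℤ^2 ⊕ ℤ/2

Derivation:
rank_ℚ(R)=1; free=3−1=2
SNF(R) diag = [2] → torsion [2]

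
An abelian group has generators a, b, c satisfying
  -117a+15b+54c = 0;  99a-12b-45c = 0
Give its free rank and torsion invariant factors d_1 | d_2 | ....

rank_ℚ(R)=2; free=3−2=1
SNF(R) diag = [3, 9] → torsion [3, 9]

Answer: M ≅ ℤ^1 ⊕ ℤ/3 ⊕ ℤ/9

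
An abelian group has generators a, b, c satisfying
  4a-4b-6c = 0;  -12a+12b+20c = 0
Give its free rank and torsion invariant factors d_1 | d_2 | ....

rank_ℚ(R)=2; free=3−2=1
SNF(R) diag = [2, 4] → torsion [2, 4]

Answer: M ≅ ℤ^1 ⊕ ℤ/2 ⊕ ℤ/4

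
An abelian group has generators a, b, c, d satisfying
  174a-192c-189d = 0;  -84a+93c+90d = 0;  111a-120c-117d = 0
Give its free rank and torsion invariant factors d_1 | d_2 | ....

rank_ℚ(R)=3; free=4−3=1
SNF(R) diag = [3, 9, 27] → torsion [3, 9, 27]

Answer: M ≅ ℤ^1 ⊕ ℤ/3 ⊕ ℤ/9 ⊕ ℤ/27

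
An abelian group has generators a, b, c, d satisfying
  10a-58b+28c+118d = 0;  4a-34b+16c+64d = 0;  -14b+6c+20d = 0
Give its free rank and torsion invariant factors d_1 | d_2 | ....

rank_ℚ(R)=3; free=4−3=1
SNF(R) diag = [2, 2, 6] → torsion [2, 2, 6]

Answer: M ≅ ℤ^1 ⊕ ℤ/2 ⊕ ℤ/2 ⊕ ℤ/6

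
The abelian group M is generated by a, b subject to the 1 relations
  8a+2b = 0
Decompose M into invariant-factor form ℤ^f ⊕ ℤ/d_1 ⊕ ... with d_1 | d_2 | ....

rank_ℚ(R)=1; free=2−1=1
SNF(R) diag = [2] → torsion [2]

Answer: M ≅ ℤ^1 ⊕ ℤ/2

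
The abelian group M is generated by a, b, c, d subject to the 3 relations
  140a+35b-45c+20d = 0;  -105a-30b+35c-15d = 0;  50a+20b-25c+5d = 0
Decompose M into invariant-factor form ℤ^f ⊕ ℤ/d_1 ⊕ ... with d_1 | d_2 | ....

rank_ℚ(R)=3; free=4−3=1
SNF(R) diag = [5, 5, 15] → torsion [5, 5, 15]

Answer: M ≅ ℤ^1 ⊕ ℤ/5 ⊕ ℤ/5 ⊕ ℤ/15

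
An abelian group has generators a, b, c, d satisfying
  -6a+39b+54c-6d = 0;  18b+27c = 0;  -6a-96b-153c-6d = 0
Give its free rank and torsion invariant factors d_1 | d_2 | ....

Answer: M ≅ ℤ^1 ⊕ ℤ/3 ⊕ ℤ/9 ⊕ ℤ/18

Derivation:
rank_ℚ(R)=3; free=4−3=1
SNF(R) diag = [3, 9, 18] → torsion [3, 9, 18]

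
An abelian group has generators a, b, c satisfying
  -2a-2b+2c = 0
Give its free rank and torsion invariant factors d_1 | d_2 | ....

Answer: M ≅ ℤ^2 ⊕ ℤ/2

Derivation:
rank_ℚ(R)=1; free=3−1=2
SNF(R) diag = [2] → torsion [2]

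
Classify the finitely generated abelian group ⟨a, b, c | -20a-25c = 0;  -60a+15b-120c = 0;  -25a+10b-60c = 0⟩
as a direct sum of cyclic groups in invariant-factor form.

Answer: M ≅ ℤ/5 ⊕ ℤ/5 ⊕ ℤ/15

Derivation:
rank_ℚ(R)=3; free=3−3=0
SNF(R) diag = [5, 5, 15] → torsion [5, 5, 15]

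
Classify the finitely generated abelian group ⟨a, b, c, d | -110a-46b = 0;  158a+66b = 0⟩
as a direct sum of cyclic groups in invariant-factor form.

rank_ℚ(R)=2; free=4−2=2
SNF(R) diag = [2, 4] → torsion [2, 4]

Answer: M ≅ ℤ^2 ⊕ ℤ/2 ⊕ ℤ/4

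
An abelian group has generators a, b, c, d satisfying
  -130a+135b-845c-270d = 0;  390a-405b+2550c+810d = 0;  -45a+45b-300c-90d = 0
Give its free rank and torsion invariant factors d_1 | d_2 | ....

rank_ℚ(R)=3; free=4−3=1
SNF(R) diag = [5, 15, 45] → torsion [5, 15, 45]

Answer: M ≅ ℤ^1 ⊕ ℤ/5 ⊕ ℤ/15 ⊕ ℤ/45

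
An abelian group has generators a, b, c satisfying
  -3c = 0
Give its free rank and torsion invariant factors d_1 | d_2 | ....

rank_ℚ(R)=1; free=3−1=2
SNF(R) diag = [3] → torsion [3]

Answer: M ≅ ℤ^2 ⊕ ℤ/3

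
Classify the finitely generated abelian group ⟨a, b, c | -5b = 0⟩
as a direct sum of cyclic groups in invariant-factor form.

Answer: M ≅ ℤ^2 ⊕ ℤ/5

Derivation:
rank_ℚ(R)=1; free=3−1=2
SNF(R) diag = [5] → torsion [5]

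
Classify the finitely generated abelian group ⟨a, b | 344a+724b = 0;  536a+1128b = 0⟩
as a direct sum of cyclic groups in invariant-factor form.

rank_ℚ(R)=2; free=2−2=0
SNF(R) diag = [4, 8] → torsion [4, 8]

Answer: M ≅ ℤ/4 ⊕ ℤ/8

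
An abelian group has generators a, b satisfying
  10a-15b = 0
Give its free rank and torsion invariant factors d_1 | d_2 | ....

Answer: M ≅ ℤ^1 ⊕ ℤ/5

Derivation:
rank_ℚ(R)=1; free=2−1=1
SNF(R) diag = [5] → torsion [5]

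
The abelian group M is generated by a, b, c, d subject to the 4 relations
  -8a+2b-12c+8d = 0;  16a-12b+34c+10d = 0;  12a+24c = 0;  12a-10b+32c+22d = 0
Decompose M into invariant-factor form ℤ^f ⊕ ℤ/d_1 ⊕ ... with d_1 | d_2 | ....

Answer: M ≅ ℤ/2 ⊕ ℤ/2 ⊕ ℤ/6 ⊕ ℤ/12

Derivation:
rank_ℚ(R)=4; free=4−4=0
SNF(R) diag = [2, 2, 6, 12] → torsion [2, 2, 6, 12]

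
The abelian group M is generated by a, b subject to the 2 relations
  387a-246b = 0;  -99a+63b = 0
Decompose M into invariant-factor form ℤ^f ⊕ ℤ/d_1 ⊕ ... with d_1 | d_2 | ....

Answer: M ≅ ℤ/3 ⊕ ℤ/9

Derivation:
rank_ℚ(R)=2; free=2−2=0
SNF(R) diag = [3, 9] → torsion [3, 9]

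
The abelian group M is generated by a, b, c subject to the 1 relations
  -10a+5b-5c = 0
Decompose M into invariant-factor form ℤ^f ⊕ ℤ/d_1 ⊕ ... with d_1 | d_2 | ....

rank_ℚ(R)=1; free=3−1=2
SNF(R) diag = [5] → torsion [5]

Answer: M ≅ ℤ^2 ⊕ ℤ/5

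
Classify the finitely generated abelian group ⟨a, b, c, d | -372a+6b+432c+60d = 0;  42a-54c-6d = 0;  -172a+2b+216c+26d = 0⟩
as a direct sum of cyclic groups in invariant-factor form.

rank_ℚ(R)=3; free=4−3=1
SNF(R) diag = [2, 6, 18] → torsion [2, 6, 18]

Answer: M ≅ ℤ^1 ⊕ ℤ/2 ⊕ ℤ/6 ⊕ ℤ/18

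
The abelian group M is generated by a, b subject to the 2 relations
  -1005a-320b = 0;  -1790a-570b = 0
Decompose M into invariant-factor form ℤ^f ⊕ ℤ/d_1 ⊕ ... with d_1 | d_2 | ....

Answer: M ≅ ℤ/5 ⊕ ℤ/10

Derivation:
rank_ℚ(R)=2; free=2−2=0
SNF(R) diag = [5, 10] → torsion [5, 10]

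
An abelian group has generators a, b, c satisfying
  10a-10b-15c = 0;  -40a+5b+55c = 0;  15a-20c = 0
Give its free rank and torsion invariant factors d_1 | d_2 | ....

rank_ℚ(R)=3; free=3−3=0
SNF(R) diag = [5, 5, 5] → torsion [5, 5, 5]

Answer: M ≅ ℤ/5 ⊕ ℤ/5 ⊕ ℤ/5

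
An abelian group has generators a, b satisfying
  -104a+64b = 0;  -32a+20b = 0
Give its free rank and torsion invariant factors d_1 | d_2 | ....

Answer: M ≅ ℤ/4 ⊕ ℤ/8

Derivation:
rank_ℚ(R)=2; free=2−2=0
SNF(R) diag = [4, 8] → torsion [4, 8]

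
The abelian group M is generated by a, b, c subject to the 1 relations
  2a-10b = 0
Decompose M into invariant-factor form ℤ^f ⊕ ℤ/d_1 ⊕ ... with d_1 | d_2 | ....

rank_ℚ(R)=1; free=3−1=2
SNF(R) diag = [2] → torsion [2]

Answer: M ≅ ℤ^2 ⊕ ℤ/2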